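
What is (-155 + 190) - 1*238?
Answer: -203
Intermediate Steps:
(-155 + 190) - 1*238 = 35 - 238 = -203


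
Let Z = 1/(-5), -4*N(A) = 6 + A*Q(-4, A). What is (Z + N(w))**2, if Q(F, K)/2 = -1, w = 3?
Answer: 1/25 ≈ 0.040000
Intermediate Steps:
Q(F, K) = -2 (Q(F, K) = 2*(-1) = -2)
N(A) = -3/2 + A/2 (N(A) = -(6 + A*(-2))/4 = -(6 - 2*A)/4 = -3/2 + A/2)
Z = -1/5 ≈ -0.20000
(Z + N(w))**2 = (-1/5 + (-3/2 + (1/2)*3))**2 = (-1/5 + (-3/2 + 3/2))**2 = (-1/5 + 0)**2 = (-1/5)**2 = 1/25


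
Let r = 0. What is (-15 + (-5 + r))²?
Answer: 400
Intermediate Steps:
(-15 + (-5 + r))² = (-15 + (-5 + 0))² = (-15 - 5)² = (-20)² = 400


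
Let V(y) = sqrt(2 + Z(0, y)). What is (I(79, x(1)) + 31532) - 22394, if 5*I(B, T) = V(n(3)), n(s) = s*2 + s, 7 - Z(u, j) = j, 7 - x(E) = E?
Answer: 9138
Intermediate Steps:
x(E) = 7 - E
Z(u, j) = 7 - j
n(s) = 3*s (n(s) = 2*s + s = 3*s)
V(y) = sqrt(9 - y) (V(y) = sqrt(2 + (7 - y)) = sqrt(9 - y))
I(B, T) = 0 (I(B, T) = sqrt(9 - 3*3)/5 = sqrt(9 - 1*9)/5 = sqrt(9 - 9)/5 = sqrt(0)/5 = (1/5)*0 = 0)
(I(79, x(1)) + 31532) - 22394 = (0 + 31532) - 22394 = 31532 - 22394 = 9138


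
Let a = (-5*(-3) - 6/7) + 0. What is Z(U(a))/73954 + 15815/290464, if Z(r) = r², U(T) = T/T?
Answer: 584936487/10740487328 ≈ 0.054461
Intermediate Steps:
a = 99/7 (a = (15 - 6*⅐) + 0 = (15 - 6/7) + 0 = 99/7 + 0 = 99/7 ≈ 14.143)
U(T) = 1
Z(U(a))/73954 + 15815/290464 = 1²/73954 + 15815/290464 = 1*(1/73954) + 15815*(1/290464) = 1/73954 + 15815/290464 = 584936487/10740487328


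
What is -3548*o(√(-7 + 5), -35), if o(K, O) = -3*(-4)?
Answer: -42576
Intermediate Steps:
o(K, O) = 12
-3548*o(√(-7 + 5), -35) = -3548*12 = -42576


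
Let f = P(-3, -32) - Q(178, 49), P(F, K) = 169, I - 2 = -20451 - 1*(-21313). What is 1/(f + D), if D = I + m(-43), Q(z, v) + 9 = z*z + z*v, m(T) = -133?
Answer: -1/39497 ≈ -2.5318e-5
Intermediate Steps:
I = 864 (I = 2 + (-20451 - 1*(-21313)) = 2 + (-20451 + 21313) = 2 + 862 = 864)
Q(z, v) = -9 + z² + v*z (Q(z, v) = -9 + (z*z + z*v) = -9 + (z² + v*z) = -9 + z² + v*z)
f = -40228 (f = 169 - (-9 + 178² + 49*178) = 169 - (-9 + 31684 + 8722) = 169 - 1*40397 = 169 - 40397 = -40228)
D = 731 (D = 864 - 133 = 731)
1/(f + D) = 1/(-40228 + 731) = 1/(-39497) = -1/39497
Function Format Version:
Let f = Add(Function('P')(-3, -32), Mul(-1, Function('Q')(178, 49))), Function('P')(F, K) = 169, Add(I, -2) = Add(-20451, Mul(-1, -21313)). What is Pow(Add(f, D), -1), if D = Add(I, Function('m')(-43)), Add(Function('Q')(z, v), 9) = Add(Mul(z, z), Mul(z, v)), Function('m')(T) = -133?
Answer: Rational(-1, 39497) ≈ -2.5318e-5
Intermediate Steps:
I = 864 (I = Add(2, Add(-20451, Mul(-1, -21313))) = Add(2, Add(-20451, 21313)) = Add(2, 862) = 864)
Function('Q')(z, v) = Add(-9, Pow(z, 2), Mul(v, z)) (Function('Q')(z, v) = Add(-9, Add(Mul(z, z), Mul(z, v))) = Add(-9, Add(Pow(z, 2), Mul(v, z))) = Add(-9, Pow(z, 2), Mul(v, z)))
f = -40228 (f = Add(169, Mul(-1, Add(-9, Pow(178, 2), Mul(49, 178)))) = Add(169, Mul(-1, Add(-9, 31684, 8722))) = Add(169, Mul(-1, 40397)) = Add(169, -40397) = -40228)
D = 731 (D = Add(864, -133) = 731)
Pow(Add(f, D), -1) = Pow(Add(-40228, 731), -1) = Pow(-39497, -1) = Rational(-1, 39497)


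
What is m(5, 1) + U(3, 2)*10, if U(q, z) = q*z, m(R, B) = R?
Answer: 65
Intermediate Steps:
m(5, 1) + U(3, 2)*10 = 5 + (3*2)*10 = 5 + 6*10 = 5 + 60 = 65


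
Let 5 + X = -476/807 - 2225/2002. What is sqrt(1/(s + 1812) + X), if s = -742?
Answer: I*sqrt(1251458865412285530)/432176745 ≈ 2.5885*I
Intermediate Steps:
X = -10826597/1615614 (X = -5 + (-476/807 - 2225/2002) = -5 - 2748527/1615614 = -10826597/1615614 ≈ -6.7012)
sqrt(1/(s + 1812) + X) = sqrt(1/(-742 + 1812) - 10826597/1615614) = sqrt(1/1070 - 10826597/1615614) = sqrt(-2895710794/432176745) = I*sqrt(1251458865412285530)/432176745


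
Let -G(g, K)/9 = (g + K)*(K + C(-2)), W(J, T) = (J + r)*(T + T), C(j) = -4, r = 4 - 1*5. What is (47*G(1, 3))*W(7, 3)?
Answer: 60912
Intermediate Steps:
r = -1 (r = 4 - 5 = -1)
W(J, T) = 2*T*(-1 + J) (W(J, T) = (J - 1)*(T + T) = (-1 + J)*(2*T) = 2*T*(-1 + J))
G(g, K) = -9*(-4 + K)*(K + g) (G(g, K) = -9*(g + K)*(K - 4) = -9*(K + g)*(-4 + K) = -9*(-4 + K)*(K + g))
(47*G(1, 3))*W(7, 3) = (47*(-9*3² + 36*3 + 36*1 - 9*3*1))*(2*3*(-1 + 7)) = (47*(-9*9 + 108 + 36 - 27))*(2*3*6) = (47*(-81 + 108 + 36 - 27))*36 = (47*36)*36 = 1692*36 = 60912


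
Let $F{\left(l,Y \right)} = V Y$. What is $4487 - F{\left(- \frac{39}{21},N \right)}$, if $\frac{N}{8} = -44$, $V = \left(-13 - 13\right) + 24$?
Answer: $3783$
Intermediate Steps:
$V = -2$ ($V = -26 + 24 = -2$)
$N = -352$ ($N = 8 \left(-44\right) = -352$)
$F{\left(l,Y \right)} = - 2 Y$
$4487 - F{\left(- \frac{39}{21},N \right)} = 4487 - \left(-2\right) \left(-352\right) = 4487 - 704 = 3783$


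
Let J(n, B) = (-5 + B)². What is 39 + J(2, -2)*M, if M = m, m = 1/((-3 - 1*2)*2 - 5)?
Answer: 536/15 ≈ 35.733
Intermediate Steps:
m = -1/15 (m = 1/((-3 - 2)*2 - 5) = 1/(-5*2 - 5) = 1/(-10 - 5) = 1/(-15) = -1/15 ≈ -0.066667)
M = -1/15 ≈ -0.066667
39 + J(2, -2)*M = 39 + (-5 - 2)²*(-1/15) = 39 + (-7)²*(-1/15) = 39 + 49*(-1/15) = 39 - 49/15 = 536/15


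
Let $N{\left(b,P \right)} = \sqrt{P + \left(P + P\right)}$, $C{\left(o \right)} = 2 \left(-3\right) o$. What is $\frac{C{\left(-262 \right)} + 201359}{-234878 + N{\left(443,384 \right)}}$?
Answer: $- \frac{23832013709}{27583836866} - \frac{1217586 \sqrt{2}}{13791918433} \approx -0.86411$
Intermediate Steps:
$C{\left(o \right)} = - 6 o$
$N{\left(b,P \right)} = \sqrt{3} \sqrt{P}$ ($N{\left(b,P \right)} = \sqrt{P + 2 P} = \sqrt{3 P} = \sqrt{3} \sqrt{P}$)
$\frac{C{\left(-262 \right)} + 201359}{-234878 + N{\left(443,384 \right)}} = \frac{\left(-6\right) \left(-262\right) + 201359}{-234878 + \sqrt{3} \sqrt{384}} = \frac{1572 + 201359}{-234878 + \sqrt{3} \cdot 8 \sqrt{6}} = \frac{202931}{-234878 + 24 \sqrt{2}}$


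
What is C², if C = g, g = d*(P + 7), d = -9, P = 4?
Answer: 9801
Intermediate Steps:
g = -99 (g = -9*(4 + 7) = -9*11 = -99)
C = -99
C² = (-99)² = 9801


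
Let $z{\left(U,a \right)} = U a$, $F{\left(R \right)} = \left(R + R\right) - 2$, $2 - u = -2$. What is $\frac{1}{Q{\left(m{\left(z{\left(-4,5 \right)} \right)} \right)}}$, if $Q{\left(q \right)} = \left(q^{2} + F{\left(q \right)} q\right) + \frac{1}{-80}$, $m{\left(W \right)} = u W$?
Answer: $\frac{80}{1548799} \approx 5.1653 \cdot 10^{-5}$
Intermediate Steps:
$u = 4$ ($u = 2 - -2 = 2 + 2 = 4$)
$F{\left(R \right)} = -2 + 2 R$ ($F{\left(R \right)} = 2 R - 2 = -2 + 2 R$)
$m{\left(W \right)} = 4 W$
$Q{\left(q \right)} = - \frac{1}{80} + q^{2} + q \left(-2 + 2 q\right)$ ($Q{\left(q \right)} = \left(q^{2} + \left(-2 + 2 q\right) q\right) + \frac{1}{-80} = \left(q^{2} + q \left(-2 + 2 q\right)\right) - \frac{1}{80} = - \frac{1}{80} + q^{2} + q \left(-2 + 2 q\right)$)
$\frac{1}{Q{\left(m{\left(z{\left(-4,5 \right)} \right)} \right)}} = \frac{1}{- \frac{1}{80} - 2 \cdot 4 \left(\left(-4\right) 5\right) + 3 \left(4 \left(\left(-4\right) 5\right)\right)^{2}} = \frac{1}{- \frac{1}{80} - 2 \cdot 4 \left(-20\right) + 3 \left(4 \left(-20\right)\right)^{2}} = \frac{1}{- \frac{1}{80} - -160 + 3 \left(-80\right)^{2}} = \frac{1}{- \frac{1}{80} + 160 + 3 \cdot 6400} = \frac{1}{- \frac{1}{80} + 160 + 19200} = \frac{1}{\frac{1548799}{80}} = \frac{80}{1548799}$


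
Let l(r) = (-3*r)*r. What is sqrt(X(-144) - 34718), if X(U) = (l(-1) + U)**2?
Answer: I*sqrt(13109) ≈ 114.49*I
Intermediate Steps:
l(r) = -3*r**2
X(U) = (-3 + U)**2 (X(U) = (-3*(-1)**2 + U)**2 = (-3*1 + U)**2 = (-3 + U)**2)
sqrt(X(-144) - 34718) = sqrt((-3 - 144)**2 - 34718) = sqrt((-147)**2 - 34718) = sqrt(21609 - 34718) = sqrt(-13109) = I*sqrt(13109)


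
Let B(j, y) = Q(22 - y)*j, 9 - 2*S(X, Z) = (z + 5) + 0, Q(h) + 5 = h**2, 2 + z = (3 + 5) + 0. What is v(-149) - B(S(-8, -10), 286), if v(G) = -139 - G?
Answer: 69701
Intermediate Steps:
z = 6 (z = -2 + ((3 + 5) + 0) = -2 + (8 + 0) = -2 + 8 = 6)
Q(h) = -5 + h**2
S(X, Z) = -1 (S(X, Z) = 9/2 - ((6 + 5) + 0)/2 = 9/2 - (11 + 0)/2 = 9/2 - 1/2*11 = 9/2 - 11/2 = -1)
B(j, y) = j*(-5 + (22 - y)**2) (B(j, y) = (-5 + (22 - y)**2)*j = j*(-5 + (22 - y)**2))
v(-149) - B(S(-8, -10), 286) = (-139 - 1*(-149)) - (-1)*(-5 + (-22 + 286)**2) = (-139 + 149) - (-1)*(-5 + 264**2) = 10 - (-1)*(-5 + 69696) = 10 - (-1)*69691 = 10 - 1*(-69691) = 10 + 69691 = 69701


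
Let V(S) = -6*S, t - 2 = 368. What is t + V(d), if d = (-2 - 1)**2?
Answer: 316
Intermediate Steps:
t = 370 (t = 2 + 368 = 370)
d = 9 (d = (-3)**2 = 9)
t + V(d) = 370 - 6*9 = 370 - 54 = 316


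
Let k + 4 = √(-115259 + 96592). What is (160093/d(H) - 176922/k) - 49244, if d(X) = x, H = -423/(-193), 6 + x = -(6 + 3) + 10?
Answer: -7587607339/93415 + 176922*I*√18667/18683 ≈ -81225.0 + 1293.8*I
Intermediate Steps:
x = -5 (x = -6 + (-(6 + 3) + 10) = -6 + (-1*9 + 10) = -6 + (-9 + 10) = -6 + 1 = -5)
k = -4 + I*√18667 (k = -4 + √(-115259 + 96592) = -4 + √(-18667) = -4 + I*√18667 ≈ -4.0 + 136.63*I)
H = 423/193 (H = -423*(-1/193) = 423/193 ≈ 2.1917)
d(X) = -5
(160093/d(H) - 176922/k) - 49244 = (160093/(-5) - 176922/(-4 + I*√18667)) - 49244 = (160093*(-⅕) - 176922/(-4 + I*√18667)) - 49244 = (-160093/5 - 176922/(-4 + I*√18667)) - 49244 = -406313/5 - 176922/(-4 + I*√18667)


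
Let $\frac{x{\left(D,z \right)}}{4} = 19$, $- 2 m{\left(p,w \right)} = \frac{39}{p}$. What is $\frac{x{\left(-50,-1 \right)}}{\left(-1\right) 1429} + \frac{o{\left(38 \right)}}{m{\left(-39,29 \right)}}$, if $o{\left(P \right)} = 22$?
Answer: $\frac{62800}{1429} \approx 43.947$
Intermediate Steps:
$m{\left(p,w \right)} = - \frac{39}{2 p}$ ($m{\left(p,w \right)} = - \frac{39 \frac{1}{p}}{2} = - \frac{39}{2 p}$)
$x{\left(D,z \right)} = 76$ ($x{\left(D,z \right)} = 4 \cdot 19 = 76$)
$\frac{x{\left(-50,-1 \right)}}{\left(-1\right) 1429} + \frac{o{\left(38 \right)}}{m{\left(-39,29 \right)}} = \frac{76}{\left(-1\right) 1429} + \frac{22}{\left(- \frac{39}{2}\right) \frac{1}{-39}} = \frac{76}{-1429} + \frac{22}{\left(- \frac{39}{2}\right) \left(- \frac{1}{39}\right)} = 76 \left(- \frac{1}{1429}\right) + 22 \frac{1}{\frac{1}{2}} = - \frac{76}{1429} + 22 \cdot 2 = - \frac{76}{1429} + 44 = \frac{62800}{1429}$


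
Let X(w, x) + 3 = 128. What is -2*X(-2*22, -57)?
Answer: -250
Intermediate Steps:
X(w, x) = 125 (X(w, x) = -3 + 128 = 125)
-2*X(-2*22, -57) = -2*125 = -250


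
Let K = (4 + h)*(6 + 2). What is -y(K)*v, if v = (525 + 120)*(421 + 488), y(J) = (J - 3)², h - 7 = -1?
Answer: -3476202345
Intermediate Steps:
h = 6 (h = 7 - 1 = 6)
K = 80 (K = (4 + 6)*(6 + 2) = 10*8 = 80)
y(J) = (-3 + J)²
v = 586305 (v = 645*909 = 586305)
-y(K)*v = -(-3 + 80)²*586305 = -77²*586305 = -5929*586305 = -1*3476202345 = -3476202345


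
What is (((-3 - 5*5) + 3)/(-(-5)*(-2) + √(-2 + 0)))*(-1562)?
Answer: -195250/51 - 19525*I*√2/51 ≈ -3828.4 - 541.42*I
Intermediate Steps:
(((-3 - 5*5) + 3)/(-(-5)*(-2) + √(-2 + 0)))*(-1562) = (((-3 - 25) + 3)/(-1*10 + √(-2)))*(-1562) = ((-28 + 3)/(-10 + I*√2))*(-1562) = -25/(-10 + I*√2)*(-1562) = 39050/(-10 + I*√2)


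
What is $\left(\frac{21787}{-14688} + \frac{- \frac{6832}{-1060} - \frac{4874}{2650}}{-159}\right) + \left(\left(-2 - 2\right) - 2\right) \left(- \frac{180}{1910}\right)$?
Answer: $- \frac{186537422933}{197009776800} \approx -0.94684$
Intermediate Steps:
$\left(\frac{21787}{-14688} + \frac{- \frac{6832}{-1060} - \frac{4874}{2650}}{-159}\right) + \left(\left(-2 - 2\right) - 2\right) \left(- \frac{180}{1910}\right) = \left(21787 \left(- \frac{1}{14688}\right) + \left(\left(-6832\right) \left(- \frac{1}{1060}\right) - \frac{2437}{1325}\right) \left(- \frac{1}{159}\right)\right) + \left(-4 - 2\right) \left(\left(-180\right) \frac{1}{1910}\right) = \left(- \frac{21787}{14688} + \left(\frac{1708}{265} - \frac{2437}{1325}\right) \left(- \frac{1}{159}\right)\right) - - \frac{108}{191} = \left(- \frac{21787}{14688} + \frac{6103}{1325} \left(- \frac{1}{159}\right)\right) + \frac{108}{191} = \left(- \frac{21787}{14688} - \frac{6103}{210675}\right) + \frac{108}{191} = - \frac{1559872363}{1031464800} + \frac{108}{191} = - \frac{186537422933}{197009776800}$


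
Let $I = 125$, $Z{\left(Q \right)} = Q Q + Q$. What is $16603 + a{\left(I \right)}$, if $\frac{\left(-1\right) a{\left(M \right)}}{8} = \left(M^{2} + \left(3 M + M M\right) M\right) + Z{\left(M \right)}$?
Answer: $-16234397$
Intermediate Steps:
$Z{\left(Q \right)} = Q + Q^{2}$ ($Z{\left(Q \right)} = Q^{2} + Q = Q + Q^{2}$)
$a{\left(M \right)} = - 8 M^{2} - 8 M \left(1 + M\right) - 8 M \left(M^{2} + 3 M\right)$ ($a{\left(M \right)} = - 8 \left(\left(M^{2} + \left(3 M + M M\right) M\right) + M \left(1 + M\right)\right) = - 8 \left(\left(M^{2} + \left(3 M + M^{2}\right) M\right) + M \left(1 + M\right)\right) = - 8 \left(\left(M^{2} + \left(M^{2} + 3 M\right) M\right) + M \left(1 + M\right)\right) = - 8 \left(\left(M^{2} + M \left(M^{2} + 3 M\right)\right) + M \left(1 + M\right)\right) = - 8 \left(M^{2} + M \left(1 + M\right) + M \left(M^{2} + 3 M\right)\right) = - 8 M^{2} - 8 M \left(1 + M\right) - 8 M \left(M^{2} + 3 M\right)$)
$16603 + a{\left(I \right)} = 16603 + 8 \cdot 125 \left(-1 - 125^{2} - 625\right) = 16603 + 8 \cdot 125 \left(-1 - 15625 - 625\right) = 16603 + 8 \cdot 125 \left(-16251\right) = 16603 - 16251000 = -16234397$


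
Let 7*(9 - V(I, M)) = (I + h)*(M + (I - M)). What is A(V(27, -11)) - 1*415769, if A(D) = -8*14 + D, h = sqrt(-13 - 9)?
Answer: -2911833/7 - 27*I*sqrt(22)/7 ≈ -4.1598e+5 - 18.092*I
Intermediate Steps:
h = I*sqrt(22) (h = sqrt(-22) = I*sqrt(22) ≈ 4.6904*I)
V(I, M) = 9 - I*(I + I*sqrt(22))/7 (V(I, M) = 9 - (I + I*sqrt(22))*(M + (I - M))/7 = 9 - (I + I*sqrt(22))*I/7 = 9 - I*(I + I*sqrt(22))/7)
A(D) = -112 + D
A(V(27, -11)) - 1*415769 = (-112 + (9 - 1/7*27**2 - 1/7*I*27*sqrt(22))) - 1*415769 = (-112 + (9 - 1/7*729 - 27*I*sqrt(22)/7)) - 415769 = (-112 + (9 - 729/7 - 27*I*sqrt(22)/7)) - 415769 = (-112 + (-666/7 - 27*I*sqrt(22)/7)) - 415769 = (-1450/7 - 27*I*sqrt(22)/7) - 415769 = -2911833/7 - 27*I*sqrt(22)/7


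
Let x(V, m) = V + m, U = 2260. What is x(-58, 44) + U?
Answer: 2246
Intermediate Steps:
x(-58, 44) + U = (-58 + 44) + 2260 = -14 + 2260 = 2246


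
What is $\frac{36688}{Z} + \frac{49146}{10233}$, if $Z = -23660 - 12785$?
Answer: $\frac{471899222}{124313895} \approx 3.796$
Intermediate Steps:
$Z = -36445$
$\frac{36688}{Z} + \frac{49146}{10233} = \frac{36688}{-36445} + \frac{49146}{10233} = 36688 \left(- \frac{1}{36445}\right) + 49146 \cdot \frac{1}{10233} = - \frac{36688}{36445} + \frac{16382}{3411} = \frac{471899222}{124313895}$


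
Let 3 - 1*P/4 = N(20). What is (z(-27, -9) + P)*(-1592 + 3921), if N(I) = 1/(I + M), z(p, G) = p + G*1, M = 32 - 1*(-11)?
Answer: -3530764/63 ≈ -56044.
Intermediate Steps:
M = 43 (M = 32 + 11 = 43)
z(p, G) = G + p (z(p, G) = p + G = G + p)
N(I) = 1/(43 + I) (N(I) = 1/(I + 43) = 1/(43 + I))
P = 752/63 (P = 12 - 4/(43 + 20) = 12 - 4/63 = 752/63 ≈ 11.937)
(z(-27, -9) + P)*(-1592 + 3921) = ((-9 - 27) + 752/63)*(-1592 + 3921) = (-36 + 752/63)*2329 = -1516/63*2329 = -3530764/63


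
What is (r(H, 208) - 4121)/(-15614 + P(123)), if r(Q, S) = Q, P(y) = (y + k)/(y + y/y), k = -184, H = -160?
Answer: 176948/645399 ≈ 0.27417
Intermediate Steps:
P(y) = (-184 + y)/(1 + y) (P(y) = (y - 184)/(y + y/y) = (-184 + y)/(y + 1) = (-184 + y)/(1 + y))
(r(H, 208) - 4121)/(-15614 + P(123)) = (-160 - 4121)/(-15614 + (-184 + 123)/(1 + 123)) = -4281/(-15614 - 61/124) = -4281/(-1936197/124) = -4281*(-124/1936197) = 176948/645399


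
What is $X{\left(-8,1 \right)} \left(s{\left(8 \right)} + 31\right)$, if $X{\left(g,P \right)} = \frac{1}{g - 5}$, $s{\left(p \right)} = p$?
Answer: $-3$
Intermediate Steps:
$X{\left(g,P \right)} = \frac{1}{-5 + g}$
$X{\left(-8,1 \right)} \left(s{\left(8 \right)} + 31\right) = \frac{8 + 31}{-5 - 8} = \frac{1}{-13} \cdot 39 = \left(- \frac{1}{13}\right) 39 = -3$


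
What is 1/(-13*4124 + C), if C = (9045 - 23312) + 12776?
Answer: -1/55103 ≈ -1.8148e-5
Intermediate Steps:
C = -1491 (C = -14267 + 12776 = -1491)
1/(-13*4124 + C) = 1/(-13*4124 - 1491) = 1/(-53612 - 1491) = 1/(-55103) = -1/55103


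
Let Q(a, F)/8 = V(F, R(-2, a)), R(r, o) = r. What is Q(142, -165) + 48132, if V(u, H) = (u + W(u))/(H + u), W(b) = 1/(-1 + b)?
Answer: 667267216/13861 ≈ 48140.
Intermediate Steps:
V(u, H) = (u + 1/(-1 + u))/(H + u)
Q(a, F) = 8*(1 + F*(-1 + F))/((-1 + F)*(-2 + F)) (Q(a, F) = 8*((1 + F*(-1 + F))/((-1 + F)*(-2 + F))) = 8*(1 + F*(-1 + F))/((-1 + F)*(-2 + F)))
Q(142, -165) + 48132 = 8*(1 - 165*(-1 - 165))/((-1 - 165)*(-2 - 165)) + 48132 = 8*(1 - 165*(-166))/(-166*(-167)) + 48132 = 8*(-1/166)*(-1/167)*(1 + 27390) + 48132 = 8*(-1/166)*(-1/167)*27391 + 48132 = 109564/13861 + 48132 = 667267216/13861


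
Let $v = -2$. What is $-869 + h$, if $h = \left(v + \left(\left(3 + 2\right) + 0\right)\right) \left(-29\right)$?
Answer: $-956$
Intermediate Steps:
$h = -87$ ($h = \left(-2 + \left(\left(3 + 2\right) + 0\right)\right) \left(-29\right) = \left(-2 + \left(5 + 0\right)\right) \left(-29\right) = \left(-2 + 5\right) \left(-29\right) = 3 \left(-29\right) = -87$)
$-869 + h = -869 - 87 = -956$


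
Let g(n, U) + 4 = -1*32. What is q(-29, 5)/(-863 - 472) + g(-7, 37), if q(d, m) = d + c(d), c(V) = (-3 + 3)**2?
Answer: -48031/1335 ≈ -35.978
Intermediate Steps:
g(n, U) = -36 (g(n, U) = -4 - 1*32 = -4 - 32 = -36)
c(V) = 0 (c(V) = 0**2 = 0)
q(d, m) = d (q(d, m) = d + 0 = d)
q(-29, 5)/(-863 - 472) + g(-7, 37) = -29/(-863 - 472) - 36 = -29/(-1335) - 36 = -1/1335*(-29) - 36 = 29/1335 - 36 = -48031/1335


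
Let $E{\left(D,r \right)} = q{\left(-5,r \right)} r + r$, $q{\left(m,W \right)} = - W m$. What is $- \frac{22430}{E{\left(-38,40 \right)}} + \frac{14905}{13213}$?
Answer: $- \frac{17653139}{10623252} \approx -1.6617$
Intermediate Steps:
$q{\left(m,W \right)} = - W m$
$E{\left(D,r \right)} = r + 5 r^{2}$ ($E{\left(D,r \right)} = \left(-1\right) r \left(-5\right) r + r = 5 r r + r = 5 r^{2} + r = r + 5 r^{2}$)
$- \frac{22430}{E{\left(-38,40 \right)}} + \frac{14905}{13213} = - \frac{22430}{40 \left(1 + 5 \cdot 40\right)} + \frac{14905}{13213} = - \frac{22430}{40 \left(1 + 200\right)} + 14905 \cdot \frac{1}{13213} = - \frac{22430}{40 \cdot 201} + \frac{14905}{13213} = - \frac{22430}{8040} + \frac{14905}{13213} = \left(-22430\right) \frac{1}{8040} + \frac{14905}{13213} = - \frac{2243}{804} + \frac{14905}{13213} = - \frac{17653139}{10623252}$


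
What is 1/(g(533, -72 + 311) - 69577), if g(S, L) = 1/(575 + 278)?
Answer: -853/59349180 ≈ -1.4373e-5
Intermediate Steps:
g(S, L) = 1/853
1/(g(533, -72 + 311) - 69577) = 1/(1/853 - 69577) = 1/(-59349180/853) = -853/59349180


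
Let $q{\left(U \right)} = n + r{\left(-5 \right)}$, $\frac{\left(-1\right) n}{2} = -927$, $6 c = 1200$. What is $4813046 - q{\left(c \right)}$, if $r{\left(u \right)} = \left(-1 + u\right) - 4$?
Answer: $4811202$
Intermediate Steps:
$c = 200$ ($c = \frac{1}{6} \cdot 1200 = 200$)
$n = 1854$ ($n = \left(-2\right) \left(-927\right) = 1854$)
$r{\left(u \right)} = -5 + u$
$q{\left(U \right)} = 1844$ ($q{\left(U \right)} = 1854 - 10 = 1844$)
$4813046 - q{\left(c \right)} = 4813046 - 1844 = 4811202$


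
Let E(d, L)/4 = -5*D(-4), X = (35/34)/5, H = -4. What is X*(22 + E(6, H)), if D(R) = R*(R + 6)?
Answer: 637/17 ≈ 37.471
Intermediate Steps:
D(R) = R*(6 + R)
X = 7/34 (X = (35*(1/34))*(⅕) = (35/34)*(⅕) = 7/34 ≈ 0.20588)
E(d, L) = 160 (E(d, L) = 4*(-(-20)*(6 - 4)) = 4*(-(-20)*2) = 4*(-5*(-8)) = 4*40 = 160)
X*(22 + E(6, H)) = 7*(22 + 160)/34 = (7/34)*182 = 637/17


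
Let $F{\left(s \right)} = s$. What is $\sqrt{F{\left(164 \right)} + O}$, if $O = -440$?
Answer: $2 i \sqrt{69} \approx 16.613 i$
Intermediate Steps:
$\sqrt{F{\left(164 \right)} + O} = \sqrt{164 - 440} = \sqrt{-276} = 2 i \sqrt{69}$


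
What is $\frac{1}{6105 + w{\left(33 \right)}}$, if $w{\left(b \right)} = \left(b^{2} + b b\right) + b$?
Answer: $\frac{1}{8316} \approx 0.00012025$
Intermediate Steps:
$w{\left(b \right)} = b + 2 b^{2}$ ($w{\left(b \right)} = \left(b^{2} + b^{2}\right) + b = 2 b^{2} + b = b + 2 b^{2}$)
$\frac{1}{6105 + w{\left(33 \right)}} = \frac{1}{6105 + 33 \left(1 + 2 \cdot 33\right)} = \frac{1}{6105 + 33 \left(1 + 66\right)} = \frac{1}{6105 + 33 \cdot 67} = \frac{1}{6105 + 2211} = \frac{1}{8316}$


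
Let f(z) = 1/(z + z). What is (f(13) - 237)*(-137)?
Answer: 844057/26 ≈ 32464.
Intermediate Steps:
f(z) = 1/(2*z)
(f(13) - 237)*(-137) = ((1/2)/13 - 237)*(-137) = ((1/2)*(1/13) - 237)*(-137) = (1/26 - 237)*(-137) = -6161/26*(-137) = 844057/26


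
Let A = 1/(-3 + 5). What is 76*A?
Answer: 38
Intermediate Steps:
A = ½ (A = 1/2 = ½ ≈ 0.50000)
76*A = 76*(½) = 38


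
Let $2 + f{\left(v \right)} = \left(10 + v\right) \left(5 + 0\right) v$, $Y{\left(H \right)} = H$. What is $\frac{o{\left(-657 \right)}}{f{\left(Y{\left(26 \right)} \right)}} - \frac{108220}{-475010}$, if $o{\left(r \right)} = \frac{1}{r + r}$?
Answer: $\frac{66521617723}{291983516892} \approx 0.22783$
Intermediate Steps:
$o{\left(r \right)} = \frac{1}{2 r}$
$f{\left(v \right)} = -2 + v \left(50 + 5 v\right)$ ($f{\left(v \right)} = -2 + \left(10 + v\right) \left(5 + 0\right) v = -2 + \left(10 + v\right) 5 v = -2 + \left(50 + 5 v\right) v = -2 + v \left(50 + 5 v\right)$)
$\frac{o{\left(-657 \right)}}{f{\left(Y{\left(26 \right)} \right)}} - \frac{108220}{-475010} = \frac{\frac{1}{2} \frac{1}{-657}}{-2 + 5 \cdot 26^{2} + 50 \cdot 26} - \frac{108220}{-475010} = \frac{\frac{1}{2} \left(- \frac{1}{657}\right)}{-2 + 5 \cdot 676 + 1300} - - \frac{10822}{47501} = - \frac{1}{1314 \left(-2 + 3380 + 1300\right)} + \frac{10822}{47501} = - \frac{1}{1314 \cdot 4678} + \frac{10822}{47501} = \left(- \frac{1}{1314}\right) \frac{1}{4678} + \frac{10822}{47501} = - \frac{1}{6146892} + \frac{10822}{47501} = \frac{66521617723}{291983516892}$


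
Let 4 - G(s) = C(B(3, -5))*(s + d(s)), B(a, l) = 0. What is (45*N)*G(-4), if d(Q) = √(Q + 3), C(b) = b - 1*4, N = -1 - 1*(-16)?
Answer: -8100 + 2700*I ≈ -8100.0 + 2700.0*I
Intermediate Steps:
N = 15 (N = -1 + 16 = 15)
C(b) = -4 + b (C(b) = b - 4 = -4 + b)
d(Q) = √(3 + Q)
G(s) = 4 + 4*s + 4*√(3 + s) (G(s) = 4 - (-4 + 0)*(s + √(3 + s)) = 4 - (-4)*(s + √(3 + s)) = 4 - (-4*s - 4*√(3 + s)) = 4 + (4*s + 4*√(3 + s)) = 4 + 4*s + 4*√(3 + s))
(45*N)*G(-4) = (45*15)*(4 + 4*(-4) + 4*√(3 - 4)) = 675*(4 - 16 + 4*√(-1)) = 675*(4 - 16 + 4*I) = 675*(-12 + 4*I) = -8100 + 2700*I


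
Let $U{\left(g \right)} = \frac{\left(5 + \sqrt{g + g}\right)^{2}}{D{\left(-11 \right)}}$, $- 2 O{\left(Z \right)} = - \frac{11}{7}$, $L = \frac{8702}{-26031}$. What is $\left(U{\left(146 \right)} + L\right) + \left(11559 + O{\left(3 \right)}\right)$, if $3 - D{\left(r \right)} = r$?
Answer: $\frac{2110454473}{182217} + \frac{10 \sqrt{73}}{7} \approx 11594.0$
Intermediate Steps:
$D{\left(r \right)} = 3 - r$
$L = - \frac{8702}{26031}$ ($L = 8702 \left(- \frac{1}{26031}\right) = - \frac{8702}{26031} \approx -0.33429$)
$O{\left(Z \right)} = \frac{11}{14}$ ($O{\left(Z \right)} = - \frac{\left(-11\right) \frac{1}{7}}{2} = \left(- \frac{1}{2}\right) \left(- \frac{11}{7}\right) = \frac{11}{14}$)
$U{\left(g \right)} = \frac{\left(5 + \sqrt{2} \sqrt{g}\right)^{2}}{14}$ ($U{\left(g \right)} = \frac{\left(5 + \sqrt{g + g}\right)^{2}}{3 - -11} = \frac{\left(5 + \sqrt{2 g}\right)^{2}}{3 + 11} = \frac{\left(5 + \sqrt{2} \sqrt{g}\right)^{2}}{14}$)
$\left(U{\left(146 \right)} + L\right) + \left(11559 + O{\left(3 \right)}\right) = \left(\frac{\left(5 + \sqrt{2} \sqrt{146}\right)^{2}}{14} - \frac{8702}{26031}\right) + \left(11559 + \frac{11}{14}\right) = \left(\frac{\left(5 + 2 \sqrt{73}\right)^{2}}{14} - \frac{8702}{26031}\right) + \frac{161837}{14} = \left(- \frac{8702}{26031} + \frac{\left(5 + 2 \sqrt{73}\right)^{2}}{14}\right) + \frac{161837}{14} = \frac{4212657119}{364434} + \frac{\left(5 + 2 \sqrt{73}\right)^{2}}{14}$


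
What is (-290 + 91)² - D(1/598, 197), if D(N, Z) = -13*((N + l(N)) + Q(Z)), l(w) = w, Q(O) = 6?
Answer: 912618/23 ≈ 39679.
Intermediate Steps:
D(N, Z) = -78 - 26*N (D(N, Z) = -13*((N + N) + 6) = -13*(2*N + 6) = -13*(6 + 2*N) = -78 - 26*N)
(-290 + 91)² - D(1/598, 197) = (-290 + 91)² - (-78 - 26/598) = (-199)² - (-78 - 26*1/598) = 39601 - (-78 - 1/23) = 39601 - 1*(-1795/23) = 39601 + 1795/23 = 912618/23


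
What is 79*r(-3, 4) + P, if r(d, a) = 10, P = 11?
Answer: 801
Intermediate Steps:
79*r(-3, 4) + P = 79*10 + 11 = 790 + 11 = 801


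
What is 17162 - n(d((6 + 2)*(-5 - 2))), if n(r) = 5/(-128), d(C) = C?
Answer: 2196741/128 ≈ 17162.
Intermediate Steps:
n(r) = -5/128 (n(r) = 5*(-1/128) = -5/128)
17162 - n(d((6 + 2)*(-5 - 2))) = 17162 - 1*(-5/128) = 17162 + 5/128 = 2196741/128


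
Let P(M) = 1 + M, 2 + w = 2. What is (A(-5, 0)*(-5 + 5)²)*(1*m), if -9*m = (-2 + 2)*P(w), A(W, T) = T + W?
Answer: 0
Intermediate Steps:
w = 0 (w = -2 + 2 = 0)
m = 0 (m = -(-2 + 2)*(1 + 0)/9 = -0 = -⅑*0 = 0)
(A(-5, 0)*(-5 + 5)²)*(1*m) = ((0 - 5)*(-5 + 5)²)*(1*0) = -5*0²*0 = -5*0*0 = 0*0 = 0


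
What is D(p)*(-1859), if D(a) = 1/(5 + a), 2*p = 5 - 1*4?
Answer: -338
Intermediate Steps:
p = ½ (p = (5 - 1*4)/2 = (5 - 4)/2 = (½)*1 = ½ ≈ 0.50000)
D(p)*(-1859) = -1859/(5 + ½) = -1859/(11/2) = (2/11)*(-1859) = -338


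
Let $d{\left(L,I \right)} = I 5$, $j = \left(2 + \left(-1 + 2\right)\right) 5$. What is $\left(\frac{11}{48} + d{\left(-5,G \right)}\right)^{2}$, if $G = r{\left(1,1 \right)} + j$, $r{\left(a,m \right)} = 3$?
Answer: $\frac{18757561}{2304} \approx 8141.3$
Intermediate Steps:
$j = 15$ ($j = \left(2 + 1\right) 5 = 3 \cdot 5 = 15$)
$G = 18$ ($G = 3 + 15 = 18$)
$d{\left(L,I \right)} = 5 I$
$\left(\frac{11}{48} + d{\left(-5,G \right)}\right)^{2} = \left(\frac{11}{48} + 5 \cdot 18\right)^{2} = \left(11 \cdot \frac{1}{48} + 90\right)^{2} = \left(\frac{11}{48} + 90\right)^{2} = \left(\frac{4331}{48}\right)^{2} = \frac{18757561}{2304}$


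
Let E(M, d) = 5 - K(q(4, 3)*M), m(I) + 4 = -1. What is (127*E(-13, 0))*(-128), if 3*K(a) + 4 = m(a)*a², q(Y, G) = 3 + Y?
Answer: -224462848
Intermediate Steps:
m(I) = -5 (m(I) = -4 - 1 = -5)
K(a) = -4/3 - 5*a²/3 (K(a) = -4/3 + (-5*a²)/3 = -4/3 - 5*a²/3)
E(M, d) = 19/3 + 245*M²/3 (E(M, d) = 5 - (-4/3 - 5*M²*(3 + 4)²/3) = 5 - (-4/3 - 5*49*M²/3) = 5 - (-4/3 - 245*M²/3) = 5 + (4/3 + 245*M²/3) = 19/3 + 245*M²/3)
(127*E(-13, 0))*(-128) = (127*(19/3 + (245/3)*(-13)²))*(-128) = (127*(19/3 + (245/3)*169))*(-128) = (127*(19/3 + 41405/3))*(-128) = (127*13808)*(-128) = 1753616*(-128) = -224462848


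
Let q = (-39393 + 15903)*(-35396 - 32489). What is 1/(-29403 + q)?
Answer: 1/1594589247 ≈ 6.2712e-10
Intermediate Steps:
q = 1594618650 (q = -23490*(-67885) = 1594618650)
1/(-29403 + q) = 1/(-29403 + 1594618650) = 1/1594589247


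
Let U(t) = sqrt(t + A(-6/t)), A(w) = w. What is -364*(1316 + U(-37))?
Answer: -479024 - 364*I*sqrt(50431)/37 ≈ -4.7902e+5 - 2209.3*I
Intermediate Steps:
U(t) = sqrt(t - 6/t)
-364*(1316 + U(-37)) = -364*(1316 + sqrt(-37 - 6/(-37))) = -364*(1316 + sqrt(-37 - 6*(-1/37))) = -364*(1316 + sqrt(-37 + 6/37)) = -364*(1316 + sqrt(-1363/37)) = -364*(1316 + I*sqrt(50431)/37) = -479024 - 364*I*sqrt(50431)/37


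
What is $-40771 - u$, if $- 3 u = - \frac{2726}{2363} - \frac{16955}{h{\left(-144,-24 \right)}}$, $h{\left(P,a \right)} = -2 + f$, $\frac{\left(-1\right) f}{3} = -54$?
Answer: $- \frac{3085639991}{75616} \approx -40807.0$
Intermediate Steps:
$f = 162$ ($f = \left(-3\right) \left(-54\right) = 162$)
$h{\left(P,a \right)} = 160$ ($h{\left(P,a \right)} = -2 + 162 = 160$)
$u = \frac{2700055}{75616}$ ($u = - \frac{- \frac{2726}{2363} - \frac{16955}{160}}{3} = - \frac{\left(-2726\right) \frac{1}{2363} - \frac{3391}{32}}{3} = - \frac{- \frac{2726}{2363} - \frac{3391}{32}}{3} = \left(- \frac{1}{3}\right) \left(- \frac{8100165}{75616}\right) = \frac{2700055}{75616} \approx 35.707$)
$-40771 - u = -40771 - \frac{2700055}{75616} = - \frac{3085639991}{75616}$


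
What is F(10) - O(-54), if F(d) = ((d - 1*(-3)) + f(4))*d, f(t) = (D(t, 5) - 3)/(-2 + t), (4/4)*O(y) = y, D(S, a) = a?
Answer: 194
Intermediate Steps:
O(y) = y
f(t) = 2/(-2 + t) (f(t) = (5 - 3)/(-2 + t) = 2/(-2 + t))
F(d) = d*(4 + d) (F(d) = ((d - 1*(-3)) + 2/(-2 + 4))*d = ((d + 3) + 2/2)*d = ((3 + d) + 2*(½))*d = ((3 + d) + 1)*d = (4 + d)*d = d*(4 + d))
F(10) - O(-54) = 10*(4 + 10) - 1*(-54) = 10*14 + 54 = 140 + 54 = 194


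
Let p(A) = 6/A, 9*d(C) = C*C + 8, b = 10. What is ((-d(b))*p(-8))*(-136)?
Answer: -1224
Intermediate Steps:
d(C) = 8/9 + C²/9 (d(C) = (C*C + 8)/9 = (C² + 8)/9 = (8 + C²)/9 = 8/9 + C²/9)
((-d(b))*p(-8))*(-136) = ((-(8/9 + (⅑)*10²))*(6/(-8)))*(-136) = ((-(8/9 + (⅑)*100))*(6*(-⅛)))*(-136) = (-(8/9 + 100/9)*(-¾))*(-136) = (-1*12*(-¾))*(-136) = -12*(-¾)*(-136) = 9*(-136) = -1224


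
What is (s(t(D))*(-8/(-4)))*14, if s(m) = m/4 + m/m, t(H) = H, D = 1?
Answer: 35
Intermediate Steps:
s(m) = 1 + m/4 (s(m) = m*(¼) + 1 = m/4 + 1 = 1 + m/4)
(s(t(D))*(-8/(-4)))*14 = ((1 + (¼)*1)*(-8/(-4)))*14 = ((1 + ¼)*(-8*(-¼)))*14 = ((5/4)*2)*14 = (5/2)*14 = 35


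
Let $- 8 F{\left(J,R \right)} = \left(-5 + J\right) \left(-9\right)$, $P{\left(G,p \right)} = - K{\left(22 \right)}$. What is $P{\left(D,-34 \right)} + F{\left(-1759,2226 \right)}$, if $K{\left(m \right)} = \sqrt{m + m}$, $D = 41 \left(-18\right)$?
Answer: $- \frac{3969}{2} - 2 \sqrt{11} \approx -1991.1$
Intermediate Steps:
$D = -738$
$K{\left(m \right)} = \sqrt{2} \sqrt{m}$ ($K{\left(m \right)} = \sqrt{2 m} = \sqrt{2} \sqrt{m}$)
$P{\left(G,p \right)} = - 2 \sqrt{11}$ ($P{\left(G,p \right)} = - \sqrt{2} \sqrt{22} = - 2 \sqrt{11}$)
$F{\left(J,R \right)} = - \frac{45}{8} + \frac{9 J}{8}$ ($F{\left(J,R \right)} = - \frac{\left(-5 + J\right) \left(-9\right)}{8} = - \frac{45 - 9 J}{8} = - \frac{45}{8} + \frac{9 J}{8}$)
$P{\left(D,-34 \right)} + F{\left(-1759,2226 \right)} = - 2 \sqrt{11} + \left(- \frac{45}{8} + \frac{9}{8} \left(-1759\right)\right) = - 2 \sqrt{11} - \frac{3969}{2} = - \frac{3969}{2} - 2 \sqrt{11}$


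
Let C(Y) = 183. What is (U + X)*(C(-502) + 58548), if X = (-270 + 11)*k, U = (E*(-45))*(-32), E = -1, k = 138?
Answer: -2183736042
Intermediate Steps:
U = -1440 (U = -1*(-45)*(-32) = 45*(-32) = -1440)
X = -35742 (X = (-270 + 11)*138 = -259*138 = -35742)
(U + X)*(C(-502) + 58548) = (-1440 - 35742)*(183 + 58548) = -37182*58731 = -2183736042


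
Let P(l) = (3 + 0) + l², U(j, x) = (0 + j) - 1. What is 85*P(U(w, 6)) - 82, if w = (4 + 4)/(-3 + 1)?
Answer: 2298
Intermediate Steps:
w = -4 (w = 8/(-2) = 8*(-½) = -4)
U(j, x) = -1 + j (U(j, x) = j - 1 = -1 + j)
P(l) = 3 + l²
85*P(U(w, 6)) - 82 = 85*(3 + (-1 - 4)²) - 82 = 85*(3 + (-5)²) - 82 = 85*(3 + 25) - 82 = 85*28 - 82 = 2380 - 82 = 2298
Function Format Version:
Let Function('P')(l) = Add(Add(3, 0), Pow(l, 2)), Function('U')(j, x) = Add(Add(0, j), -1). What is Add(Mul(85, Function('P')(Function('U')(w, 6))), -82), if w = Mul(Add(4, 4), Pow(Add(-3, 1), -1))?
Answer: 2298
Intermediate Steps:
w = -4 (w = Mul(8, Pow(-2, -1)) = Mul(8, Rational(-1, 2)) = -4)
Function('U')(j, x) = Add(-1, j) (Function('U')(j, x) = Add(j, -1) = Add(-1, j))
Function('P')(l) = Add(3, Pow(l, 2))
Add(Mul(85, Function('P')(Function('U')(w, 6))), -82) = Add(Mul(85, Add(3, Pow(Add(-1, -4), 2))), -82) = Add(Mul(85, Add(3, Pow(-5, 2))), -82) = Add(Mul(85, Add(3, 25)), -82) = Add(Mul(85, 28), -82) = Add(2380, -82) = 2298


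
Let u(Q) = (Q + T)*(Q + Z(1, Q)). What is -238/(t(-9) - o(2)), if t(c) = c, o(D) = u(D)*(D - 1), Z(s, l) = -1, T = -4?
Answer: 34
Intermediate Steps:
u(Q) = (-1 + Q)*(-4 + Q) (u(Q) = (Q - 4)*(Q - 1) = (-4 + Q)*(-1 + Q) = (-1 + Q)*(-4 + Q))
o(D) = (-1 + D)*(4 + D² - 5*D) (o(D) = (4 + D² - 5*D)*(D - 1) = (4 + D² - 5*D)*(-1 + D) = (-1 + D)*(4 + D² - 5*D))
-238/(t(-9) - o(2)) = -238/(-9 - (-1 + 2)*(4 + 2² - 5*2)) = -238/(-9 - (4 + 4 - 10)) = -238/(-9 - (-2)) = -238/(-9 - 1*(-2)) = -238/(-9 + 2) = -238/(-7) = -238*(-⅐) = 34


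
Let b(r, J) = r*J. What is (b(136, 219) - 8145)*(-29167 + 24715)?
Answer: -96336828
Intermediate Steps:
b(r, J) = J*r
(b(136, 219) - 8145)*(-29167 + 24715) = (219*136 - 8145)*(-29167 + 24715) = (29784 - 8145)*(-4452) = 21639*(-4452) = -96336828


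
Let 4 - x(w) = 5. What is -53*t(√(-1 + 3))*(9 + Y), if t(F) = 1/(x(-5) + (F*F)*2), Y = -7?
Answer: -106/3 ≈ -35.333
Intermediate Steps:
x(w) = -1 (x(w) = 4 - 1*5 = 4 - 5 = -1)
t(F) = 1/(-1 + 2*F²) (t(F) = 1/(-1 + (F*F)*2) = 1/(-1 + F²*2) = 1/(-1 + 2*F²))
-53*t(√(-1 + 3))*(9 + Y) = -53*(9 - 7)/(-1 + 2*(√(-1 + 3))²) = -53*2/(-1 + 2*(√2)²) = -53*2/(-1 + 2*2) = -53*2/(-1 + 4) = -53*2/3 = -53*⅔ = -106/3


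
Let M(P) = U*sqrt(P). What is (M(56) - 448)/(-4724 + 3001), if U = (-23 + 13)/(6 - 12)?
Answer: 448/1723 - 10*sqrt(14)/5169 ≈ 0.25277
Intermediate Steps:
U = 5/3 (U = -10/(-6) = -10*(-1/6) = 5/3 ≈ 1.6667)
M(P) = 5*sqrt(P)/3
(M(56) - 448)/(-4724 + 3001) = (5*sqrt(56)/3 - 448)/(-4724 + 3001) = (5*(2*sqrt(14))/3 - 448)/(-1723) = (10*sqrt(14)/3 - 448)*(-1/1723) = (-448 + 10*sqrt(14)/3)*(-1/1723) = 448/1723 - 10*sqrt(14)/5169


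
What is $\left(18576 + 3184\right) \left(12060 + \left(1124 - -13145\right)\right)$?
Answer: $572919040$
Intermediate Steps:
$\left(18576 + 3184\right) \left(12060 + \left(1124 - -13145\right)\right) = 21760 \left(12060 + \left(1124 + 13145\right)\right) = 21760 \left(12060 + 14269\right) = 21760 \cdot 26329 = 572919040$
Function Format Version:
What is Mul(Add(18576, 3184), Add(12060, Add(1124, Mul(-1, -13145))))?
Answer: 572919040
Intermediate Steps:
Mul(Add(18576, 3184), Add(12060, Add(1124, Mul(-1, -13145)))) = Mul(21760, Add(12060, Add(1124, 13145))) = Mul(21760, Add(12060, 14269)) = Mul(21760, 26329) = 572919040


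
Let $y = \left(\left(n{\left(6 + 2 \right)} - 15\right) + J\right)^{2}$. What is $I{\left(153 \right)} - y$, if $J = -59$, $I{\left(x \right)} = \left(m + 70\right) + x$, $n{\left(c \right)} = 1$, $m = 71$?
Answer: $-5035$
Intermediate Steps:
$I{\left(x \right)} = 141 + x$ ($I{\left(x \right)} = \left(71 + 70\right) + x = 141 + x$)
$y = 5329$ ($y = \left(\left(1 - 15\right) - 59\right)^{2} = \left(-14 - 59\right)^{2} = \left(-73\right)^{2} = 5329$)
$I{\left(153 \right)} - y = \left(141 + 153\right) - 5329 = 294 - 5329 = -5035$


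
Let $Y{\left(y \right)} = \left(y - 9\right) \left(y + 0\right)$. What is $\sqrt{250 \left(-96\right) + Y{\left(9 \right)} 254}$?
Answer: $40 i \sqrt{15} \approx 154.92 i$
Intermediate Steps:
$Y{\left(y \right)} = y \left(-9 + y\right)$ ($Y{\left(y \right)} = \left(-9 + y\right) y = y \left(-9 + y\right)$)
$\sqrt{250 \left(-96\right) + Y{\left(9 \right)} 254} = \sqrt{250 \left(-96\right) + 9 \left(-9 + 9\right) 254} = \sqrt{-24000 + 9 \cdot 0 \cdot 254} = \sqrt{-24000 + 0 \cdot 254} = \sqrt{-24000 + 0} = \sqrt{-24000} = 40 i \sqrt{15}$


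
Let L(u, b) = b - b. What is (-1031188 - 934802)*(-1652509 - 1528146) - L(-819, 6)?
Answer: 6253135923450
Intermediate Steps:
L(u, b) = 0
(-1031188 - 934802)*(-1652509 - 1528146) - L(-819, 6) = (-1031188 - 934802)*(-1652509 - 1528146) - 1*0 = -1965990*(-3180655) + 0 = 6253135923450 + 0 = 6253135923450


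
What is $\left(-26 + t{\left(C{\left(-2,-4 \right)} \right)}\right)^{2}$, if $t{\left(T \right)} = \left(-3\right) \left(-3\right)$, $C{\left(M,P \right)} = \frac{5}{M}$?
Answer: $289$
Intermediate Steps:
$t{\left(T \right)} = 9$
$\left(-26 + t{\left(C{\left(-2,-4 \right)} \right)}\right)^{2} = \left(-26 + 9\right)^{2} = \left(-17\right)^{2} = 289$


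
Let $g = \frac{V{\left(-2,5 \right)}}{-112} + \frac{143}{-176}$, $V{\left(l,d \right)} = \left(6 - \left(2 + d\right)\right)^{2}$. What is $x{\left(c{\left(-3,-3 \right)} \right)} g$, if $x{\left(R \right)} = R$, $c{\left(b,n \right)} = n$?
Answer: $\frac{69}{28} \approx 2.4643$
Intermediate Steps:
$V{\left(l,d \right)} = \left(4 - d\right)^{2}$
$g = - \frac{23}{28}$ ($g = \frac{\left(-4 + 5\right)^{2}}{-112} + \frac{143}{-176} = 1^{2} \left(- \frac{1}{112}\right) + 143 \left(- \frac{1}{176}\right) = 1 \left(- \frac{1}{112}\right) - \frac{13}{16} = - \frac{1}{112} - \frac{13}{16} = - \frac{23}{28} \approx -0.82143$)
$x{\left(c{\left(-3,-3 \right)} \right)} g = \left(-3\right) \left(- \frac{23}{28}\right) = \frac{69}{28}$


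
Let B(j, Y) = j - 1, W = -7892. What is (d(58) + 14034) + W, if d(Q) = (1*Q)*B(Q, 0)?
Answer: 9448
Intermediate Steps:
B(j, Y) = -1 + j
d(Q) = Q*(-1 + Q) (d(Q) = (1*Q)*(-1 + Q) = Q*(-1 + Q))
(d(58) + 14034) + W = (58*(-1 + 58) + 14034) - 7892 = (58*57 + 14034) - 7892 = (3306 + 14034) - 7892 = 17340 - 7892 = 9448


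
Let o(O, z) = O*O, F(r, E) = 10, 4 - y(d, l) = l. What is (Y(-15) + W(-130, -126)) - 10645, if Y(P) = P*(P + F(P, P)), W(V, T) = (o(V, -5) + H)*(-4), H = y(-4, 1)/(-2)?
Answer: -78164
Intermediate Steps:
y(d, l) = 4 - l
H = -3/2 (H = (4 - 1*1)/(-2) = (4 - 1)*(-1/2) = 3*(-1/2) = -3/2 ≈ -1.5000)
o(O, z) = O**2
W(V, T) = 6 - 4*V**2 (W(V, T) = (V**2 - 3/2)*(-4) = (-3/2 + V**2)*(-4) = 6 - 4*V**2)
Y(P) = P*(10 + P) (Y(P) = P*(P + 10) = P*(10 + P))
(Y(-15) + W(-130, -126)) - 10645 = (-15*(10 - 15) + (6 - 4*(-130)**2)) - 10645 = (-15*(-5) + (6 - 4*16900)) - 10645 = (75 + (6 - 67600)) - 10645 = (75 - 67594) - 10645 = -67519 - 10645 = -78164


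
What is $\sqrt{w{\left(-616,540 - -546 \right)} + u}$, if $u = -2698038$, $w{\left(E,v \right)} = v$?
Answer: $2 i \sqrt{674238} \approx 1642.2 i$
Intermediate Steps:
$\sqrt{w{\left(-616,540 - -546 \right)} + u} = \sqrt{\left(540 - -546\right) - 2698038} = \sqrt{\left(540 + 546\right) - 2698038} = \sqrt{1086 - 2698038} = \sqrt{-2696952} = 2 i \sqrt{674238}$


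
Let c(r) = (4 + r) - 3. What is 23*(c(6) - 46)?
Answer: -897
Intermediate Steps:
c(r) = 1 + r
23*(c(6) - 46) = 23*((1 + 6) - 46) = 23*(7 - 46) = 23*(-39) = -897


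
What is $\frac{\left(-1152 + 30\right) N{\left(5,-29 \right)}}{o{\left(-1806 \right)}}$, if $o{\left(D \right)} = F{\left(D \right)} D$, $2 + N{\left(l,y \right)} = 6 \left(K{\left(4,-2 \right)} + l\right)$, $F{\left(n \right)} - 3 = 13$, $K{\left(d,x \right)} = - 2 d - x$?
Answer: $- \frac{187}{602} \approx -0.31063$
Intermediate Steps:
$K{\left(d,x \right)} = - x - 2 d$
$F{\left(n \right)} = 16$ ($F{\left(n \right)} = 3 + 13 = 16$)
$N{\left(l,y \right)} = -38 + 6 l$ ($N{\left(l,y \right)} = -2 + 6 \left(\left(\left(-1\right) \left(-2\right) - 8\right) + l\right) = -2 + 6 \left(\left(2 - 8\right) + l\right) = -2 + 6 \left(-6 + l\right) = -2 + \left(-36 + 6 l\right) = -38 + 6 l$)
$o{\left(D \right)} = 16 D$
$\frac{\left(-1152 + 30\right) N{\left(5,-29 \right)}}{o{\left(-1806 \right)}} = \frac{\left(-1152 + 30\right) \left(-38 + 6 \cdot 5\right)}{16 \left(-1806\right)} = \frac{\left(-1122\right) \left(-38 + 30\right)}{-28896} = \left(-1122\right) \left(-8\right) \left(- \frac{1}{28896}\right) = 8976 \left(- \frac{1}{28896}\right) = - \frac{187}{602}$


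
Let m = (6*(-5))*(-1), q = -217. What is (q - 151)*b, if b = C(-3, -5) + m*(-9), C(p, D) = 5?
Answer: 97520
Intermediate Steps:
m = 30 (m = -30*(-1) = 30)
b = -265 (b = 5 + 30*(-9) = 5 - 270 = -265)
(q - 151)*b = (-217 - 151)*(-265) = -368*(-265) = 97520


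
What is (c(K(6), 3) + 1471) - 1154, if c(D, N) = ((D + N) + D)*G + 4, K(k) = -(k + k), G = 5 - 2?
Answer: 258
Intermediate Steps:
G = 3
K(k) = -2*k
c(D, N) = 4 + 3*N + 6*D (c(D, N) = ((D + N) + D)*3 + 4 = (N + 2*D)*3 + 4 = (3*N + 6*D) + 4 = 4 + 3*N + 6*D)
(c(K(6), 3) + 1471) - 1154 = ((4 + 3*3 + 6*(-2*6)) + 1471) - 1154 = ((4 + 9 + 6*(-12)) + 1471) - 1154 = ((4 + 9 - 72) + 1471) - 1154 = (-59 + 1471) - 1154 = 1412 - 1154 = 258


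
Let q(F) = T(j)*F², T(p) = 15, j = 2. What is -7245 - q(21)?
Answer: -13860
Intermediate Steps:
q(F) = 15*F²
-7245 - q(21) = -7245 - 15*21² = -7245 - 15*441 = -7245 - 1*6615 = -7245 - 6615 = -13860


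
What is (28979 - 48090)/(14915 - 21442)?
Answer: 19111/6527 ≈ 2.9280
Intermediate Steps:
(28979 - 48090)/(14915 - 21442) = -19111/(-6527) = -19111*(-1/6527) = 19111/6527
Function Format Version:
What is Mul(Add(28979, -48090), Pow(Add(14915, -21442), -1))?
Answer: Rational(19111, 6527) ≈ 2.9280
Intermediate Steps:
Mul(Add(28979, -48090), Pow(Add(14915, -21442), -1)) = Mul(-19111, Pow(-6527, -1)) = Mul(-19111, Rational(-1, 6527)) = Rational(19111, 6527)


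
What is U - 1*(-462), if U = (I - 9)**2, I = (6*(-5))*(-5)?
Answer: 20343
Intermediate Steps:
I = 150 (I = -30*(-5) = 150)
U = 19881 (U = (150 - 9)**2 = 141**2 = 19881)
U - 1*(-462) = 19881 - 1*(-462) = 19881 + 462 = 20343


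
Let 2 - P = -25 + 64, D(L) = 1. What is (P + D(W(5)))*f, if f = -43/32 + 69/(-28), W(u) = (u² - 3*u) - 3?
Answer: 7677/56 ≈ 137.09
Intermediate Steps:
W(u) = -3 + u² - 3*u
f = -853/224 (f = -43*1/32 + 69*(-1/28) = -43/32 - 69/28 = -853/224 ≈ -3.8080)
P = -37 (P = 2 - (-25 + 64) = 2 - 1*39 = 2 - 39 = -37)
(P + D(W(5)))*f = (-37 + 1)*(-853/224) = -36*(-853/224) = 7677/56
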